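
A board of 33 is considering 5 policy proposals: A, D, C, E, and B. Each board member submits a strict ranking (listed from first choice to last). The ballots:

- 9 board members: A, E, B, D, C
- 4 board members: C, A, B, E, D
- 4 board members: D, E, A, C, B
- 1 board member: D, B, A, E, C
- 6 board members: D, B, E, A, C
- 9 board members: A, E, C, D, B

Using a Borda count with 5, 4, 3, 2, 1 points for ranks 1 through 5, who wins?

A: 9·5 + 4·4 + 4·3 + 1·3 + 6·2 + 9·5 = 133
D: 9·2 + 4·1 + 4·5 + 1·5 + 6·5 + 9·2 = 95
C: 9·1 + 4·5 + 4·2 + 1·1 + 6·1 + 9·3 = 71
E: 9·4 + 4·2 + 4·4 + 1·2 + 6·3 + 9·4 = 116
B: 9·3 + 4·3 + 4·1 + 1·4 + 6·4 + 9·1 = 80
A has the highest Borda score (133).

A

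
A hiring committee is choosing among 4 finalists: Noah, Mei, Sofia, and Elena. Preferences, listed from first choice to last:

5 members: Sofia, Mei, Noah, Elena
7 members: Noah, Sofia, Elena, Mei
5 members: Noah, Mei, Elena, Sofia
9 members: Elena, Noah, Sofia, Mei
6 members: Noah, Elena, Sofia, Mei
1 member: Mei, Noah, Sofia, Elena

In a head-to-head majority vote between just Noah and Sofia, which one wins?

Noah

Voters preferring Noah to Sofia: 28; preferring Sofia to Noah: 5.
Noah wins the head-to-head.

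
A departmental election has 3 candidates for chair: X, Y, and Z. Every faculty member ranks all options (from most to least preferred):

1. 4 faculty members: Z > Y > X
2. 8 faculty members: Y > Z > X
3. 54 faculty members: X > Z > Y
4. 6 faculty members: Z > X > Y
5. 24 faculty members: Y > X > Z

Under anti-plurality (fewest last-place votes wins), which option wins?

X

Last-place votes: X 12, Y 60, Z 24.
X is ranked last by the fewest voters, so X wins.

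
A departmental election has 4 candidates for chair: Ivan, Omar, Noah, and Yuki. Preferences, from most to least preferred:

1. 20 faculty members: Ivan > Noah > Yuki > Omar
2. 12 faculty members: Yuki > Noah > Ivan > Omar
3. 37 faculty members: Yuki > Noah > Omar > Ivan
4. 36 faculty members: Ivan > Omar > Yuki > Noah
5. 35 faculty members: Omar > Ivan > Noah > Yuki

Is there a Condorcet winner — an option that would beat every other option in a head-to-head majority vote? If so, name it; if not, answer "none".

Omar

Omar vs Ivan: 72–68 for Omar.
Omar vs Noah: 71–69 for Omar.
Omar vs Yuki: 71–69 for Omar.
Omar beats every other option head-to-head.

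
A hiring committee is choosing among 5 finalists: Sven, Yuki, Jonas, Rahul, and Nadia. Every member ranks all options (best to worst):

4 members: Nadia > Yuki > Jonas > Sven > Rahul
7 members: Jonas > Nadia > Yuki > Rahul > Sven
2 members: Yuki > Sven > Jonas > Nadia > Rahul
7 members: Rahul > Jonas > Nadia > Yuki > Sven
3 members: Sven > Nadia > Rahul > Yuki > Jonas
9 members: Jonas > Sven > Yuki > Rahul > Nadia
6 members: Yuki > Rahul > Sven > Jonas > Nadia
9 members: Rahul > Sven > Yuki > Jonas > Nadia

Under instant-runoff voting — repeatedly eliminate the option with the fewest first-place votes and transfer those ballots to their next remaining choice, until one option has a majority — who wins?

Rahul

Round 1: Sven 3, Yuki 8, Jonas 16, Rahul 16, Nadia 4. Eliminate Sven.
Round 2: Yuki 8, Jonas 16, Rahul 16, Nadia 7. Eliminate Nadia.
Round 3: Yuki 12, Jonas 16, Rahul 19. Eliminate Yuki.
Round 4: Jonas 22, Rahul 25. Rahul has a majority.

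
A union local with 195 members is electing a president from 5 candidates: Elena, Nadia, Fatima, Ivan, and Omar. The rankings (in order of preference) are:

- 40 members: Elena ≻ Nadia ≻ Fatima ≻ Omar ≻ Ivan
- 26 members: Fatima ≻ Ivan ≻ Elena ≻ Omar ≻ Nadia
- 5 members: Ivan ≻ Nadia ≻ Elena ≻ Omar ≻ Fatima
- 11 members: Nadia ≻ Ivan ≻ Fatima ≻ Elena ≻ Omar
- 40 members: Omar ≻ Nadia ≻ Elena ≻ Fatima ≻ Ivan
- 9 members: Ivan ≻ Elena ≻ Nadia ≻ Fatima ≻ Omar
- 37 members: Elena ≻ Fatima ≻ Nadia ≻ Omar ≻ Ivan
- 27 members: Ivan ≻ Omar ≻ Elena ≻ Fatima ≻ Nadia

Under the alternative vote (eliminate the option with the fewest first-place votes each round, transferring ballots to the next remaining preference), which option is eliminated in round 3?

Omar

Round 1: Elena 77, Nadia 11, Fatima 26, Ivan 41, Omar 40. Eliminate Nadia.
Round 2: Elena 77, Fatima 26, Ivan 52, Omar 40. Eliminate Fatima.
Round 3: Elena 77, Ivan 78, Omar 40. Eliminate Omar.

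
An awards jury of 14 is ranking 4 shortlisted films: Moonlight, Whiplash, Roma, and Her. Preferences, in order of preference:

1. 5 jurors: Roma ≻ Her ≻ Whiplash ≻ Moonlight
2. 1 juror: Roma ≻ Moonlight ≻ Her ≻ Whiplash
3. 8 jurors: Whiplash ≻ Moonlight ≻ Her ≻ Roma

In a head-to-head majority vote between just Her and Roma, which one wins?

Her

Voters preferring Her to Roma: 8; preferring Roma to Her: 6.
Her wins the head-to-head.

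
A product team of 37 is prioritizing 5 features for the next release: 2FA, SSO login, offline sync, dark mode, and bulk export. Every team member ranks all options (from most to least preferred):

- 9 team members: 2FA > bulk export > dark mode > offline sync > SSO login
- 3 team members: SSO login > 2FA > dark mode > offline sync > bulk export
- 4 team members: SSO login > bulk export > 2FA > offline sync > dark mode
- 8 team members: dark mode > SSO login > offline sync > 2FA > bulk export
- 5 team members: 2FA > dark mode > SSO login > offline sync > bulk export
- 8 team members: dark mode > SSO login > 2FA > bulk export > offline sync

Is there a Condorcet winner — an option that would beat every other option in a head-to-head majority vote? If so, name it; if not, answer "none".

Checking pairwise contests:
SSO login beats 2FA 23–14.
dark mode beats SSO login 30–7.
2FA beats offline sync 29–8.
2FA beats dark mode 21–16.
2FA beats bulk export 33–4.
Every option loses at least one head-to-head, so there is no Condorcet winner.

none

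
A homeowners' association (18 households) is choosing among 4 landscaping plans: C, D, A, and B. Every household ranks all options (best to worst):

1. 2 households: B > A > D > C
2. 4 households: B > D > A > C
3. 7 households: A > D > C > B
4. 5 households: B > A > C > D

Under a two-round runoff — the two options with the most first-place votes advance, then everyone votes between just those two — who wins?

B

Round 1 first-place votes: C 0, D 0, A 7, B 11.
B and A advance.
Runoff: B is preferred to A by 11 voters; A by 7.
B wins the runoff.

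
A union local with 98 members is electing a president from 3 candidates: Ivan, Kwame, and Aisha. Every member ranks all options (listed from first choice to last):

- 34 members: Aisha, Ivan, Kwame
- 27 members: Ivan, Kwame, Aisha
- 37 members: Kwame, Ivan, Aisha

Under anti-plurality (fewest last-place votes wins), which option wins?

Ivan

Last-place votes: Ivan 0, Kwame 34, Aisha 64.
Ivan is ranked last by the fewest voters, so Ivan wins.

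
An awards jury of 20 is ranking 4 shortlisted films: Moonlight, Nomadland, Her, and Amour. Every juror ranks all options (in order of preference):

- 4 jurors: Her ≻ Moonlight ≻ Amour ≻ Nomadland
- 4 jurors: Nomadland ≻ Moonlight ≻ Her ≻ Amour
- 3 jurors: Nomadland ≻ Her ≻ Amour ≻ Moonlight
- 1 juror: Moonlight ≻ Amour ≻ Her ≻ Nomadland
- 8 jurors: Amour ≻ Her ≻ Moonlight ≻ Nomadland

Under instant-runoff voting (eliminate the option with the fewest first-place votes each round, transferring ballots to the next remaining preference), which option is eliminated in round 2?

Round 1: Moonlight 1, Nomadland 7, Her 4, Amour 8. Eliminate Moonlight.
Round 2: Nomadland 7, Her 4, Amour 9. Eliminate Her.

Her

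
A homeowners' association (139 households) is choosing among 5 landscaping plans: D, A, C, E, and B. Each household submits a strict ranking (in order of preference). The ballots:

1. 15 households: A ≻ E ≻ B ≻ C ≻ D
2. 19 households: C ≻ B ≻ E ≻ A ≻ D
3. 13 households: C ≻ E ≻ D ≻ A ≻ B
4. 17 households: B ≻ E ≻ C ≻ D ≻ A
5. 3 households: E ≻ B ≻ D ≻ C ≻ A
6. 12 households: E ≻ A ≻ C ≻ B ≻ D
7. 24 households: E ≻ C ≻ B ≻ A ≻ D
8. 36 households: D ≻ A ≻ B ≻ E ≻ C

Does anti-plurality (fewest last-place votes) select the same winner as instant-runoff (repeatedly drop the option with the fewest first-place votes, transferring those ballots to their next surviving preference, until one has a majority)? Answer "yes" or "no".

yes

Anti-plurality — last-place votes: D 70, A 20, C 36, E 0, B 13. Winner: E.
Instant-runoff — R1 D 36, A 15, C 32, E 39, B 17 (A out); R2 D 36, C 32, E 54, B 17 (B out); R3 D 36, C 32, E 71 (E winner). Winner: E.
The two methods agree.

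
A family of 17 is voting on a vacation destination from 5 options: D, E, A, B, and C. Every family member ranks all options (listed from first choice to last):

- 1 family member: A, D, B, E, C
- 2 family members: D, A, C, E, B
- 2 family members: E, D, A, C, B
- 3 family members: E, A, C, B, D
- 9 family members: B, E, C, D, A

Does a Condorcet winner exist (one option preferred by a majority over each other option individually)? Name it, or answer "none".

B

B vs D: 12–5 for B.
B vs E: 10–7 for B.
B vs A: 9–8 for B.
B vs C: 10–7 for B.
B beats every other option head-to-head.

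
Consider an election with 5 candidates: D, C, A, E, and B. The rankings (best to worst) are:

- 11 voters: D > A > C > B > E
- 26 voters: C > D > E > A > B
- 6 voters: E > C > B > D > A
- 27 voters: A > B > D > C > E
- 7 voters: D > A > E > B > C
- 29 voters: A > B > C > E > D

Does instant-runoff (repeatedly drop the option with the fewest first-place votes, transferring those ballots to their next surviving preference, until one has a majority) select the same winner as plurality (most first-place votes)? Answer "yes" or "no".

yes

Instant-runoff — R1 D 18, C 26, A 56, E 6, B 0 (A winner). Winner: A.
Plurality — first-place votes: D 18, C 26, A 56, E 6, B 0. Winner: A.
The two methods agree.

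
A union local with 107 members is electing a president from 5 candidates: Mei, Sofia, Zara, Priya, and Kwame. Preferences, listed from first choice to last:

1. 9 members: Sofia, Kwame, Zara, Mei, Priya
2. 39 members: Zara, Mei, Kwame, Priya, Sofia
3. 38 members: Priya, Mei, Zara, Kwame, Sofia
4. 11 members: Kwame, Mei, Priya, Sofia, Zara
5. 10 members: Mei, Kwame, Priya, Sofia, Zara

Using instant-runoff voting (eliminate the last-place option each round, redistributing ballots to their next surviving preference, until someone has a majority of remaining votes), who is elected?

Priya

Round 1: Mei 10, Sofia 9, Zara 39, Priya 38, Kwame 11. Eliminate Sofia.
Round 2: Mei 10, Zara 39, Priya 38, Kwame 20. Eliminate Mei.
Round 3: Zara 39, Priya 38, Kwame 30. Eliminate Kwame.
Round 4: Zara 48, Priya 59. Priya has a majority.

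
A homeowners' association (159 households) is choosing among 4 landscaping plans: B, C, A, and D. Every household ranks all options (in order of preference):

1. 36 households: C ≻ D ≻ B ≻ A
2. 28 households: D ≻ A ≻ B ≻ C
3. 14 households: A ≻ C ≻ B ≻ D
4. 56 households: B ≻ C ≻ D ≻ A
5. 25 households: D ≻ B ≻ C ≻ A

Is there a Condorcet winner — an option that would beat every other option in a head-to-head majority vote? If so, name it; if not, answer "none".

none

Checking pairwise contests:
D beats B 89–70.
B beats C 109–50.
B beats A 117–42.
C beats D 106–53.
Every option loses at least one head-to-head, so there is no Condorcet winner.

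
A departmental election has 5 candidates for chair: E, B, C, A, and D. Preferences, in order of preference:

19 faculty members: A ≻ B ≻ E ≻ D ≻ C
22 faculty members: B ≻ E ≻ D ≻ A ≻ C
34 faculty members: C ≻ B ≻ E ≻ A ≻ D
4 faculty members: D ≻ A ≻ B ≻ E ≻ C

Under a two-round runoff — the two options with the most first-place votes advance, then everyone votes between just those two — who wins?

Round 1 first-place votes: E 0, B 22, C 34, A 19, D 4.
C and B advance.
Runoff: C is preferred to B by 34 voters; B by 45.
B wins the runoff.

B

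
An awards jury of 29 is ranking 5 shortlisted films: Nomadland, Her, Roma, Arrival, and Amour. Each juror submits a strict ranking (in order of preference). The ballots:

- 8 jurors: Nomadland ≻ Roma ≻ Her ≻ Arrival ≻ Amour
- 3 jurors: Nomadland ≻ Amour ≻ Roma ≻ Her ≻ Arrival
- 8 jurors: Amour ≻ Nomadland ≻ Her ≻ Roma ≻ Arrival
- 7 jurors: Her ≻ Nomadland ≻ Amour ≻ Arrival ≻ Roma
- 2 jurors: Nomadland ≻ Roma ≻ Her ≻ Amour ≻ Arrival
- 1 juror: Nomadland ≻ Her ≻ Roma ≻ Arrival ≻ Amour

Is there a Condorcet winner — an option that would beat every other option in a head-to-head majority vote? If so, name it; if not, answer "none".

Nomadland

Nomadland vs Her: 22–7 for Nomadland.
Nomadland vs Roma: 29–0 for Nomadland.
Nomadland vs Arrival: 29–0 for Nomadland.
Nomadland vs Amour: 21–8 for Nomadland.
Nomadland beats every other option head-to-head.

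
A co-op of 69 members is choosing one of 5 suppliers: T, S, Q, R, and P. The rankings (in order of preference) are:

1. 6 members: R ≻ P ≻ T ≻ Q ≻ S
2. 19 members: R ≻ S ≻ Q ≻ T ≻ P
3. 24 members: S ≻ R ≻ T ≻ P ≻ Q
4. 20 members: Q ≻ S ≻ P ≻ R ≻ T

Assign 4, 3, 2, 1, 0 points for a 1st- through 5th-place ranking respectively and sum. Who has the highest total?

S

T: 6·2 + 19·1 + 24·2 + 20·0 = 79
S: 6·0 + 19·3 + 24·4 + 20·3 = 213
Q: 6·1 + 19·2 + 24·0 + 20·4 = 124
R: 6·4 + 19·4 + 24·3 + 20·1 = 192
P: 6·3 + 19·0 + 24·1 + 20·2 = 82
S has the highest Borda score (213).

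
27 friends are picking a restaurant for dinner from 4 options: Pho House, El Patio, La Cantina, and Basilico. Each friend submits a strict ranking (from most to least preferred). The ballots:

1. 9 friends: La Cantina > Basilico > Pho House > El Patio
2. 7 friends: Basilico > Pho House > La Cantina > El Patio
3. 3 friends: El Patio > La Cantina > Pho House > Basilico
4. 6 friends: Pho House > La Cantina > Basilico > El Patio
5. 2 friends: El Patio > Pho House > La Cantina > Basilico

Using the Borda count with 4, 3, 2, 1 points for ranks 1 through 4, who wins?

La Cantina

Pho House: 9·2 + 7·3 + 3·2 + 6·4 + 2·3 = 75
El Patio: 9·1 + 7·1 + 3·4 + 6·1 + 2·4 = 42
La Cantina: 9·4 + 7·2 + 3·3 + 6·3 + 2·2 = 81
Basilico: 9·3 + 7·4 + 3·1 + 6·2 + 2·1 = 72
La Cantina has the highest Borda score (81).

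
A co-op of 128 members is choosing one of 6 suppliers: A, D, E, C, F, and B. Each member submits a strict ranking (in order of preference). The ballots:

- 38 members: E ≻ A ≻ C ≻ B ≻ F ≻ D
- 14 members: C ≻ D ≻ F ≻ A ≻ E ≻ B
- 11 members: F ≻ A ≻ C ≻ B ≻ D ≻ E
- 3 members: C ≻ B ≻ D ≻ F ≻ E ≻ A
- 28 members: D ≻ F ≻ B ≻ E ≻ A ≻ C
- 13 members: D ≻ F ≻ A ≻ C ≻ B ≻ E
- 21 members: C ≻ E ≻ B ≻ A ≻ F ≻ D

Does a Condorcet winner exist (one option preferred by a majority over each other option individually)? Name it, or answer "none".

Checking pairwise contests:
E beats A 90–38.
A beats D 70–58.
D beats E 69–59.
A beats C 90–38.
C beats F 76–52.
A beats B 76–52.
Every option loses at least one head-to-head, so there is no Condorcet winner.

none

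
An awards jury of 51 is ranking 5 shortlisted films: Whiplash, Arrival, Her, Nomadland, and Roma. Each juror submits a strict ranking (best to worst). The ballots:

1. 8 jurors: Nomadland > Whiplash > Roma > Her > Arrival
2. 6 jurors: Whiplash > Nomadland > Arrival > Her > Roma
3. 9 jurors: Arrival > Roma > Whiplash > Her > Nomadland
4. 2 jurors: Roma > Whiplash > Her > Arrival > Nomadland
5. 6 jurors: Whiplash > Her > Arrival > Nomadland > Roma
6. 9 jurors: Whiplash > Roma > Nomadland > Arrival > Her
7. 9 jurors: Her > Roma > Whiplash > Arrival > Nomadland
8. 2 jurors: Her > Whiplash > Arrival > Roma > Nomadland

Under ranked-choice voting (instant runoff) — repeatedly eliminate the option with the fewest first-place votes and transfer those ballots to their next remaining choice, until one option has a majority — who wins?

Whiplash

Round 1: Whiplash 21, Arrival 9, Her 11, Nomadland 8, Roma 2. Eliminate Roma.
Round 2: Whiplash 23, Arrival 9, Her 11, Nomadland 8. Eliminate Nomadland.
Round 3: Whiplash 31, Arrival 9, Her 11. Whiplash has a majority.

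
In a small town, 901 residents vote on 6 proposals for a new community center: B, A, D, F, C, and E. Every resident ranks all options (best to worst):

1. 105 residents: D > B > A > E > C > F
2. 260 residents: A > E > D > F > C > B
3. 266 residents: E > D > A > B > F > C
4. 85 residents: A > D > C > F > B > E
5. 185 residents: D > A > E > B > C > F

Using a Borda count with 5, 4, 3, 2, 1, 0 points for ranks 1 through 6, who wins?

B: 105·4 + 260·0 + 266·2 + 85·1 + 185·2 = 1407
A: 105·3 + 260·5 + 266·3 + 85·5 + 185·4 = 3578
D: 105·5 + 260·3 + 266·4 + 85·4 + 185·5 = 3634
F: 105·0 + 260·2 + 266·1 + 85·2 + 185·0 = 956
C: 105·1 + 260·1 + 266·0 + 85·3 + 185·1 = 805
E: 105·2 + 260·4 + 266·5 + 85·0 + 185·3 = 3135
D has the highest Borda score (3634).

D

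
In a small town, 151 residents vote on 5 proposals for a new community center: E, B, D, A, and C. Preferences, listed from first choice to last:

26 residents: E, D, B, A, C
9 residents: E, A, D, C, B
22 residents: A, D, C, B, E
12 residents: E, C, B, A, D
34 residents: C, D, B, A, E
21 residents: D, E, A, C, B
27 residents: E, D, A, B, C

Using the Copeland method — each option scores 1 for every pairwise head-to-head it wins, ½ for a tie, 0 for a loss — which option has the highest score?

E: beats B, A, and C; loses to D → score 3.
B: loses to E, D, A, and C → score 0.
D: beats E, B, A, and C → score 4.
A: beats B and C; loses to E and D → score 2.
C: beats B; loses to E, D, and A → score 1.
D has the best pairwise record.

D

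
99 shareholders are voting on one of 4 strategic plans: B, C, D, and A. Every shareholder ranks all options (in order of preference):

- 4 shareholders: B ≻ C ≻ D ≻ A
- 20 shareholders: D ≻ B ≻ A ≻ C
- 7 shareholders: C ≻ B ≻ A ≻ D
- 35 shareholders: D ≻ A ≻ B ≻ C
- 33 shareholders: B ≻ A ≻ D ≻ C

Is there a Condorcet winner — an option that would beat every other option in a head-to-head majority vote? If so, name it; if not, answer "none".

D vs B: 55–44 for D.
D vs C: 88–11 for D.
D vs A: 59–40 for D.
D beats every other option head-to-head.

D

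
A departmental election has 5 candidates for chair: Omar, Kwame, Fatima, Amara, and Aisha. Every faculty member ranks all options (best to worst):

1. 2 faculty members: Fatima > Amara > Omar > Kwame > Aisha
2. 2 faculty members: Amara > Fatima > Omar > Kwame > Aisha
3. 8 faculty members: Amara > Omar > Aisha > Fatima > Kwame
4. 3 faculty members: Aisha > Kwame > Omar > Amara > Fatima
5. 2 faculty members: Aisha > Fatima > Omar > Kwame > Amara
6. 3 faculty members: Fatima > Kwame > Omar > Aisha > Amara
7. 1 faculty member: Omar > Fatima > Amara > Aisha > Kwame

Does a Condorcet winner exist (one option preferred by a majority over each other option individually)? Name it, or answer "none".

Amara

Amara vs Omar: 12–9 for Amara.
Amara vs Kwame: 13–8 for Amara.
Amara vs Fatima: 13–8 for Amara.
Amara vs Aisha: 13–8 for Amara.
Amara beats every other option head-to-head.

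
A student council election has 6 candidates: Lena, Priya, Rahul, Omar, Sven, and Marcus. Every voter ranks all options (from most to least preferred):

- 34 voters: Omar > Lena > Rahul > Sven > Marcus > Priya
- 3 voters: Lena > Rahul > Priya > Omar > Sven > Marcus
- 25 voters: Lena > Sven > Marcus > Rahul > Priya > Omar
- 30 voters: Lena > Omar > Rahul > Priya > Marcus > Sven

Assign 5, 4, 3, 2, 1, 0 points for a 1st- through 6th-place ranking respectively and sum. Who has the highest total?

Lena

Lena: 34·4 + 3·5 + 25·5 + 30·5 = 426
Priya: 34·0 + 3·3 + 25·1 + 30·2 = 94
Rahul: 34·3 + 3·4 + 25·2 + 30·3 = 254
Omar: 34·5 + 3·2 + 25·0 + 30·4 = 296
Sven: 34·2 + 3·1 + 25·4 + 30·0 = 171
Marcus: 34·1 + 3·0 + 25·3 + 30·1 = 139
Lena has the highest Borda score (426).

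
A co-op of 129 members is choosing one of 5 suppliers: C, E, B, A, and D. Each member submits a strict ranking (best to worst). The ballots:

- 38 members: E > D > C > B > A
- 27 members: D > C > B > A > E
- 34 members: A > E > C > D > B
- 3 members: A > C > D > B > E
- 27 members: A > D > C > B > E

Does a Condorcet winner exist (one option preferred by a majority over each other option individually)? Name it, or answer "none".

none

Checking pairwise contests:
E beats C 72–57.
A beats E 91–38.
C beats B 129–0.
C beats A 65–64.
E beats D 72–57.
Every option loses at least one head-to-head, so there is no Condorcet winner.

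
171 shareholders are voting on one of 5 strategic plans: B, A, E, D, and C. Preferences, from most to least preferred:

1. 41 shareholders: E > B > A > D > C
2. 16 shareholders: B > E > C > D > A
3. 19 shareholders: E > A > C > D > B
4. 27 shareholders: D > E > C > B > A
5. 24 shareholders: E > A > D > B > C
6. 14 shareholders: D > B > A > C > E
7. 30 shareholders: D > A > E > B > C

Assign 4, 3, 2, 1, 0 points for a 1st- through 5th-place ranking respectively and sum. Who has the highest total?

E

B: 41·3 + 16·4 + 19·0 + 27·1 + 24·1 + 14·3 + 30·1 = 310
A: 41·2 + 16·0 + 19·3 + 27·0 + 24·3 + 14·2 + 30·3 = 329
E: 41·4 + 16·3 + 19·4 + 27·3 + 24·4 + 14·0 + 30·2 = 525
D: 41·1 + 16·1 + 19·1 + 27·4 + 24·2 + 14·4 + 30·4 = 408
C: 41·0 + 16·2 + 19·2 + 27·2 + 24·0 + 14·1 + 30·0 = 138
E has the highest Borda score (525).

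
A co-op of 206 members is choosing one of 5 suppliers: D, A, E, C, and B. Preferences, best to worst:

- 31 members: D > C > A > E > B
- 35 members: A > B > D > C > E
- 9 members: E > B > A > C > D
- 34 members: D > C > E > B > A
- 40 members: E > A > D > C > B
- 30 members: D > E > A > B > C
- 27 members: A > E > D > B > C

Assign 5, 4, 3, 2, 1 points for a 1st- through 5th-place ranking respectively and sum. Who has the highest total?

D: 31·5 + 35·3 + 9·1 + 34·5 + 40·3 + 30·5 + 27·3 = 790
A: 31·3 + 35·5 + 9·3 + 34·1 + 40·4 + 30·3 + 27·5 = 714
E: 31·2 + 35·1 + 9·5 + 34·3 + 40·5 + 30·4 + 27·4 = 672
C: 31·4 + 35·2 + 9·2 + 34·4 + 40·2 + 30·1 + 27·1 = 485
B: 31·1 + 35·4 + 9·4 + 34·2 + 40·1 + 30·2 + 27·2 = 429
D has the highest Borda score (790).

D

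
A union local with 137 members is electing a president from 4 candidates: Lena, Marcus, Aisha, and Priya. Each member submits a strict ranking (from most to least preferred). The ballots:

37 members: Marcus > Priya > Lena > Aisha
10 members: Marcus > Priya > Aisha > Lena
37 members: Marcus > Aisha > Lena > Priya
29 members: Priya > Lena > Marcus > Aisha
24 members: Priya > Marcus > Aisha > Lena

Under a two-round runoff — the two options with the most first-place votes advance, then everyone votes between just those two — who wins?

Round 1 first-place votes: Lena 0, Marcus 84, Aisha 0, Priya 53.
Marcus and Priya advance.
Runoff: Marcus is preferred to Priya by 84 voters; Priya by 53.
Marcus wins the runoff.

Marcus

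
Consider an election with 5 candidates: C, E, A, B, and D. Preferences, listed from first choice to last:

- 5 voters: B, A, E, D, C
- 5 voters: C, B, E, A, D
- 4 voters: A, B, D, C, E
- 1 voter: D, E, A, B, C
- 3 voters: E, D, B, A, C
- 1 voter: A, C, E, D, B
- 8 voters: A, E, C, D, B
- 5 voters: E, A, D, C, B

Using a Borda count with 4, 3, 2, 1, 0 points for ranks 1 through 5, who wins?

C: 5·0 + 5·4 + 4·1 + 1·0 + 3·0 + 1·3 + 8·2 + 5·1 = 48
E: 5·2 + 5·2 + 4·0 + 1·3 + 3·4 + 1·2 + 8·3 + 5·4 = 81
A: 5·3 + 5·1 + 4·4 + 1·2 + 3·1 + 1·4 + 8·4 + 5·3 = 92
B: 5·4 + 5·3 + 4·3 + 1·1 + 3·2 + 1·0 + 8·0 + 5·0 = 54
D: 5·1 + 5·0 + 4·2 + 1·4 + 3·3 + 1·1 + 8·1 + 5·2 = 45
A has the highest Borda score (92).

A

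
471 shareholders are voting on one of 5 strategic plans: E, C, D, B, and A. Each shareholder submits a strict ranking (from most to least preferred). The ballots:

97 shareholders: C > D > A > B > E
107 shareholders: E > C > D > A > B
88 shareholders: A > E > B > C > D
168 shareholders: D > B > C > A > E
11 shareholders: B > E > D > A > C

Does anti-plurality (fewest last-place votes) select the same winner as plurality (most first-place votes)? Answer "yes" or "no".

Anti-plurality — last-place votes: E 265, C 11, D 88, B 107, A 0. Winner: A.
Plurality — first-place votes: E 107, C 97, D 168, B 11, A 88. Winner: D.
The two methods disagree.

no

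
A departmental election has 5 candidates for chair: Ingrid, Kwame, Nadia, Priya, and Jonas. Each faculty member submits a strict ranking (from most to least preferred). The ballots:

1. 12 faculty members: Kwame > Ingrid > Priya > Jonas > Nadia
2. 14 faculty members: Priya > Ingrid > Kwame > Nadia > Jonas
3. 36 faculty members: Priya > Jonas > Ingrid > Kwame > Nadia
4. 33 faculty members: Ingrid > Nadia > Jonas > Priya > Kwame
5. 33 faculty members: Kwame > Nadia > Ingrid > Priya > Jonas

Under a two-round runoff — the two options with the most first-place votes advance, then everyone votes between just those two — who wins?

Round 1 first-place votes: Ingrid 33, Kwame 45, Nadia 0, Priya 50, Jonas 0.
Priya and Kwame advance.
Runoff: Priya is preferred to Kwame by 83 voters; Kwame by 45.
Priya wins the runoff.

Priya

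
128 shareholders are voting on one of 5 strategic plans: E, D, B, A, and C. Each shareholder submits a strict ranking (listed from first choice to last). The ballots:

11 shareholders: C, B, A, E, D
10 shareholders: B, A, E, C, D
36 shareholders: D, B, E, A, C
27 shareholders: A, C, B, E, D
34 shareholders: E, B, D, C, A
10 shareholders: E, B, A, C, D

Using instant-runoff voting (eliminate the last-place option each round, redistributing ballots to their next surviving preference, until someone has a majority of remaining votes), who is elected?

E

Round 1: E 44, D 36, B 10, A 27, C 11. Eliminate B.
Round 2: E 44, D 36, A 37, C 11. Eliminate C.
Round 3: E 44, D 36, A 48. Eliminate D.
Round 4: E 80, A 48. E has a majority.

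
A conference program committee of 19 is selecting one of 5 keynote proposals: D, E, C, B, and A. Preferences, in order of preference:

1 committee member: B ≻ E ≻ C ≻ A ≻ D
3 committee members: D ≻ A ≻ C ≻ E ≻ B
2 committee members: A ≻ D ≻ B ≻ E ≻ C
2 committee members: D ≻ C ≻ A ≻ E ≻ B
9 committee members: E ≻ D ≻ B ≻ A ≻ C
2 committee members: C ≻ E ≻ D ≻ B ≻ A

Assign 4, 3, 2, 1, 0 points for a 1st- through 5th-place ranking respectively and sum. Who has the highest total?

D: 1·0 + 3·4 + 2·3 + 2·4 + 9·3 + 2·2 = 57
E: 1·3 + 3·1 + 2·1 + 2·1 + 9·4 + 2·3 = 52
C: 1·2 + 3·2 + 2·0 + 2·3 + 9·0 + 2·4 = 22
B: 1·4 + 3·0 + 2·2 + 2·0 + 9·2 + 2·1 = 28
A: 1·1 + 3·3 + 2·4 + 2·2 + 9·1 + 2·0 = 31
D has the highest Borda score (57).

D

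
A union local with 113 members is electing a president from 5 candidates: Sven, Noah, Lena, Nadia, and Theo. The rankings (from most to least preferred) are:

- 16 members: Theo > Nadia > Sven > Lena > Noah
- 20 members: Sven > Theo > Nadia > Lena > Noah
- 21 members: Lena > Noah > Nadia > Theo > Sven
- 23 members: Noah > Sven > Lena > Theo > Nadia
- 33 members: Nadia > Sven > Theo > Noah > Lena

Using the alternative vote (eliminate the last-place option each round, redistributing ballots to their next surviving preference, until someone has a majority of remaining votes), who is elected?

Nadia

Round 1: Sven 20, Noah 23, Lena 21, Nadia 33, Theo 16. Eliminate Theo.
Round 2: Sven 20, Noah 23, Lena 21, Nadia 49. Eliminate Sven.
Round 3: Noah 23, Lena 21, Nadia 69. Nadia has a majority.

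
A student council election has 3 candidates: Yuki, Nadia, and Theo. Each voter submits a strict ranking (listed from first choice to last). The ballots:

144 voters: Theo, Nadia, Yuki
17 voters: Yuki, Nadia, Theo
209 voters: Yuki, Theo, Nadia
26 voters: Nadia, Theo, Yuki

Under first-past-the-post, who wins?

Yuki

First-place votes: Yuki 226, Nadia 26, Theo 144.
Yuki has the most first-place votes.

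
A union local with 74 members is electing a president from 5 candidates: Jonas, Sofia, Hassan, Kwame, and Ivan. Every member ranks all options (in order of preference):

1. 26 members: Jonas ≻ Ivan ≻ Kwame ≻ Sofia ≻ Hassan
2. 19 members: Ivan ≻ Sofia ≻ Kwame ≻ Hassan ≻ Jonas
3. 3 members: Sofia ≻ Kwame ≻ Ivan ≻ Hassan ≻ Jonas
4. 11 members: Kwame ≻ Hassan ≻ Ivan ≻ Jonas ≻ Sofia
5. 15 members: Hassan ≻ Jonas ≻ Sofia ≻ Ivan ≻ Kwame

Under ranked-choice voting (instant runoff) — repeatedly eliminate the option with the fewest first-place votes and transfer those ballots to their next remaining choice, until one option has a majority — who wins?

Round 1: Jonas 26, Sofia 3, Hassan 15, Kwame 11, Ivan 19. Eliminate Sofia.
Round 2: Jonas 26, Hassan 15, Kwame 14, Ivan 19. Eliminate Kwame.
Round 3: Jonas 26, Hassan 26, Ivan 22. Eliminate Ivan.
Round 4: Jonas 26, Hassan 48. Hassan has a majority.

Hassan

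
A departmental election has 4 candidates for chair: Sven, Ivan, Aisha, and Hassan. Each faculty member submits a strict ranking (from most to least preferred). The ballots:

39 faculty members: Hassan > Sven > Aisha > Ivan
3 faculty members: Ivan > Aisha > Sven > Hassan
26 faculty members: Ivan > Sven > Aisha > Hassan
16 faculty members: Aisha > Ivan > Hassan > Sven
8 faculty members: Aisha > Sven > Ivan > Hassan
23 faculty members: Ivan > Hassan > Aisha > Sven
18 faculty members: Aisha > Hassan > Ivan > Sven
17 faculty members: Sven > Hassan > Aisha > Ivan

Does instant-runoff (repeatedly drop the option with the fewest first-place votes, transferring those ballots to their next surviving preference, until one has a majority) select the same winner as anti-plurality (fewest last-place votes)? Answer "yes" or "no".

Instant-runoff — R1 Sven 17, Ivan 52, Aisha 42, Hassan 39 (Sven out); R2 Ivan 52, Aisha 42, Hassan 56 (Aisha out); R3 Ivan 76, Hassan 74 (Ivan winner). Winner: Ivan.
Anti-plurality — last-place votes: Sven 57, Ivan 56, Aisha 0, Hassan 37. Winner: Aisha.
The two methods disagree.

no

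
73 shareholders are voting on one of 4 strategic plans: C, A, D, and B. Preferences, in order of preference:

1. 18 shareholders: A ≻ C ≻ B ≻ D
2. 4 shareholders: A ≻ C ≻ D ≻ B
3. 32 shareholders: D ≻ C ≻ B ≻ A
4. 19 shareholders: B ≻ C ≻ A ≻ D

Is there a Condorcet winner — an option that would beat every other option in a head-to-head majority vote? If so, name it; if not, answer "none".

C vs A: 51–22 for C.
C vs D: 41–32 for C.
C vs B: 54–19 for C.
C beats every other option head-to-head.

C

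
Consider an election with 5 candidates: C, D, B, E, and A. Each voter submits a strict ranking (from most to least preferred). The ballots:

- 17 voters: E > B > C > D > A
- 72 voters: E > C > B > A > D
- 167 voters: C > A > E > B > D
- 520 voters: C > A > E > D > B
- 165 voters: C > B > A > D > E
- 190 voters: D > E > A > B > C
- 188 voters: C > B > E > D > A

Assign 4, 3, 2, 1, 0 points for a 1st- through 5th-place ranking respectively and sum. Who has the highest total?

C

C: 17·2 + 72·3 + 167·4 + 520·4 + 165·4 + 190·0 + 188·4 = 4410
D: 17·1 + 72·0 + 167·0 + 520·1 + 165·1 + 190·4 + 188·1 = 1650
B: 17·3 + 72·2 + 167·1 + 520·0 + 165·3 + 190·1 + 188·3 = 1611
E: 17·4 + 72·4 + 167·2 + 520·2 + 165·0 + 190·3 + 188·2 = 2676
A: 17·0 + 72·1 + 167·3 + 520·3 + 165·2 + 190·2 + 188·0 = 2843
C has the highest Borda score (4410).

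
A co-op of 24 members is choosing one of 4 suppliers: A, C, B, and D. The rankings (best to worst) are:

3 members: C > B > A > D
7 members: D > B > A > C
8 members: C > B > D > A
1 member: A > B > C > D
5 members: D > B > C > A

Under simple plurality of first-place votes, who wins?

D

First-place votes: A 1, C 11, B 0, D 12.
D has the most first-place votes.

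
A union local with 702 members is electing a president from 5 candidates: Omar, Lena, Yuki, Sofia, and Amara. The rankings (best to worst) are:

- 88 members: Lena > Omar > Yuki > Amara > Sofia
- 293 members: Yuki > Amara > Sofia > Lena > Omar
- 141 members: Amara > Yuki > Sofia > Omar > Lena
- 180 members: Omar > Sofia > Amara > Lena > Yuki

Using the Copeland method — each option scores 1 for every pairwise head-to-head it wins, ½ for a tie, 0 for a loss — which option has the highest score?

Omar: loses to Lena, Yuki, Sofia, and Amara → score 0.
Lena: beats Omar; loses to Yuki, Sofia, and Amara → score 1.
Yuki: beats Omar, Lena, Sofia, and Amara → score 4.
Sofia: beats Omar and Lena; loses to Yuki and Amara → score 2.
Amara: beats Omar, Lena, and Sofia; loses to Yuki → score 3.
Yuki has the best pairwise record.

Yuki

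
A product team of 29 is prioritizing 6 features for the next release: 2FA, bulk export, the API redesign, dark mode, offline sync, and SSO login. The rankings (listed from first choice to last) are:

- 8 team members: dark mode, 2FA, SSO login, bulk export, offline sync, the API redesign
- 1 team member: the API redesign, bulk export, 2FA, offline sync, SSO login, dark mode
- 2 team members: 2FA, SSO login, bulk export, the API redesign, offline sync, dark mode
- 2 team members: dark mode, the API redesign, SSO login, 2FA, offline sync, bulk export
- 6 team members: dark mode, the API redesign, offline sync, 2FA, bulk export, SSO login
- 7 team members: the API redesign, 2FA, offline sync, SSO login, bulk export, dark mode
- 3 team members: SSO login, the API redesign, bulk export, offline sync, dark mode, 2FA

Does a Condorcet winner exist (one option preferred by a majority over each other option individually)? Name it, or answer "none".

dark mode

dark mode vs 2FA: 19–10 for dark mode.
dark mode vs bulk export: 16–13 for dark mode.
dark mode vs the API redesign: 16–13 for dark mode.
dark mode vs offline sync: 16–13 for dark mode.
dark mode vs SSO login: 16–13 for dark mode.
dark mode beats every other option head-to-head.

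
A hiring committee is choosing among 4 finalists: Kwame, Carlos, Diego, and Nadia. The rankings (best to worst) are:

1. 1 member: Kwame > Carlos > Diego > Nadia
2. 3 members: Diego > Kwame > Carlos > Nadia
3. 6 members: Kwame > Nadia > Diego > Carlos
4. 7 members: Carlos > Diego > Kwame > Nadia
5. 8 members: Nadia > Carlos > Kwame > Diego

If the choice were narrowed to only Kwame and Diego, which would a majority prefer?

Kwame

Voters preferring Kwame to Diego: 15; preferring Diego to Kwame: 10.
Kwame wins the head-to-head.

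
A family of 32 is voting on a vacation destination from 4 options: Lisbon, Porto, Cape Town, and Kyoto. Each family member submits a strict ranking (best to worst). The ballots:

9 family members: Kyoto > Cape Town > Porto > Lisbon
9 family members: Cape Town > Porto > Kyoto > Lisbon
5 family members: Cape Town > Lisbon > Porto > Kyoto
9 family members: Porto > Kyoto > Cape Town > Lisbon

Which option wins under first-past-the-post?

Cape Town

First-place votes: Lisbon 0, Porto 9, Cape Town 14, Kyoto 9.
Cape Town has the most first-place votes.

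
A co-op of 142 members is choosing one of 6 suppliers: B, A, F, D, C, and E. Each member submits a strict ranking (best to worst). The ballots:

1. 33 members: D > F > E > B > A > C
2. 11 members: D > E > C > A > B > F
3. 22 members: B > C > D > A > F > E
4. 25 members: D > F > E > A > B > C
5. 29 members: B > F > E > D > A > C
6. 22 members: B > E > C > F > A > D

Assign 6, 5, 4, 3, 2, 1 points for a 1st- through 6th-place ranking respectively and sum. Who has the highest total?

D

B: 33·3 + 11·2 + 22·6 + 25·2 + 29·6 + 22·6 = 609
A: 33·2 + 11·3 + 22·3 + 25·3 + 29·2 + 22·2 = 342
F: 33·5 + 11·1 + 22·2 + 25·5 + 29·5 + 22·3 = 556
D: 33·6 + 11·6 + 22·4 + 25·6 + 29·3 + 22·1 = 611
C: 33·1 + 11·4 + 22·5 + 25·1 + 29·1 + 22·4 = 329
E: 33·4 + 11·5 + 22·1 + 25·4 + 29·4 + 22·5 = 535
D has the highest Borda score (611).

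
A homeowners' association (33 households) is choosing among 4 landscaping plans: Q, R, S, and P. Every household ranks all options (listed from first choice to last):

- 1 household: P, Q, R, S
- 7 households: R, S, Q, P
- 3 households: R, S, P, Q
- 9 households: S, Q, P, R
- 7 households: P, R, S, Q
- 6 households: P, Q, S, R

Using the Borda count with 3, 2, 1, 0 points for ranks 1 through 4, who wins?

S

Q: 1·2 + 7·1 + 3·0 + 9·2 + 7·0 + 6·2 = 39
R: 1·1 + 7·3 + 3·3 + 9·0 + 7·2 + 6·0 = 45
S: 1·0 + 7·2 + 3·2 + 9·3 + 7·1 + 6·1 = 60
P: 1·3 + 7·0 + 3·1 + 9·1 + 7·3 + 6·3 = 54
S has the highest Borda score (60).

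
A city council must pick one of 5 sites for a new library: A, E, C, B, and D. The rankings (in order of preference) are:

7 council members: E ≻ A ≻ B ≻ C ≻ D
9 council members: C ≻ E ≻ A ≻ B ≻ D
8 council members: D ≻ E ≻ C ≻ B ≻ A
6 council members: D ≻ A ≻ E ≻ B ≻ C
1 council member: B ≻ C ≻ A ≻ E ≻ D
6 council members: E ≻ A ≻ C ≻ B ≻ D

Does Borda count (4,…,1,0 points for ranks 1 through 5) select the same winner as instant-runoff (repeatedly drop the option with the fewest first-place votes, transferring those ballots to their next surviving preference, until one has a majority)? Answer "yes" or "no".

Borda — scores: A 77, E 116, C 74, B 47, D 56. Winner: E.
Instant-runoff — R1 A 0, E 13, C 9, B 1, D 14 (A out); R2 E 13, C 9, B 1, D 14 (B out); R3 E 13, C 10, D 14 (C out); R4 E 23, D 14 (E winner). Winner: E.
The two methods agree.

yes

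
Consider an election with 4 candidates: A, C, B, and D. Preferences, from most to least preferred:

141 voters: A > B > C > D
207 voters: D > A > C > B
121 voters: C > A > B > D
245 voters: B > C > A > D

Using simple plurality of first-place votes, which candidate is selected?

First-place votes: A 141, C 121, B 245, D 207.
B has the most first-place votes.

B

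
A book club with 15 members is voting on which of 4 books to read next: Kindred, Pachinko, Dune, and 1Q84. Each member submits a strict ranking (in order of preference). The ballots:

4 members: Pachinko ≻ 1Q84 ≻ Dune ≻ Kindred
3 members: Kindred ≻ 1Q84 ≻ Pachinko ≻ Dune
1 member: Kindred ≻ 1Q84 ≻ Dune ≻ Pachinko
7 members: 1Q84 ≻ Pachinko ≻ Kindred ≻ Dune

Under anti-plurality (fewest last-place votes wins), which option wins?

Last-place votes: Kindred 4, Pachinko 1, Dune 10, 1Q84 0.
1Q84 is ranked last by the fewest voters, so 1Q84 wins.

1Q84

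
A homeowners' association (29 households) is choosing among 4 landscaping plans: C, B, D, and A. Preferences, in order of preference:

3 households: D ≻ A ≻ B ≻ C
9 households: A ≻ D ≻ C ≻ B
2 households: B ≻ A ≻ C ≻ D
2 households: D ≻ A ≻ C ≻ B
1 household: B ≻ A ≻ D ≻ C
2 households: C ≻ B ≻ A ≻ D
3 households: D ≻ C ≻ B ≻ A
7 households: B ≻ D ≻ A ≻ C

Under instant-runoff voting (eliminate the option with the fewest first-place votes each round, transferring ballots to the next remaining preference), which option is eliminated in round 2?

D

Round 1: C 2, B 10, D 8, A 9. Eliminate C.
Round 2: B 12, D 8, A 9. Eliminate D.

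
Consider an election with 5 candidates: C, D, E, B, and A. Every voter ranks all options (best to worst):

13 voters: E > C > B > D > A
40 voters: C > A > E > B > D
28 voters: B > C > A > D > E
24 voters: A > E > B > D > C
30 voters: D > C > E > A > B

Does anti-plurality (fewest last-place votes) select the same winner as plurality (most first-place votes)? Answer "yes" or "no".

Anti-plurality — last-place votes: C 24, D 40, E 28, B 30, A 13. Winner: A.
Plurality — first-place votes: C 40, D 30, E 13, B 28, A 24. Winner: C.
The two methods disagree.

no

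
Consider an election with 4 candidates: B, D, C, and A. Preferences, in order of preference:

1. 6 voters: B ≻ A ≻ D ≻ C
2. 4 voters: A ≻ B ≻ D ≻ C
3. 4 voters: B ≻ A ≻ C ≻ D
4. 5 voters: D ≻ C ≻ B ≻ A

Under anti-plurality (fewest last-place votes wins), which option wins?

Last-place votes: B 0, D 4, C 10, A 5.
B is ranked last by the fewest voters, so B wins.

B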